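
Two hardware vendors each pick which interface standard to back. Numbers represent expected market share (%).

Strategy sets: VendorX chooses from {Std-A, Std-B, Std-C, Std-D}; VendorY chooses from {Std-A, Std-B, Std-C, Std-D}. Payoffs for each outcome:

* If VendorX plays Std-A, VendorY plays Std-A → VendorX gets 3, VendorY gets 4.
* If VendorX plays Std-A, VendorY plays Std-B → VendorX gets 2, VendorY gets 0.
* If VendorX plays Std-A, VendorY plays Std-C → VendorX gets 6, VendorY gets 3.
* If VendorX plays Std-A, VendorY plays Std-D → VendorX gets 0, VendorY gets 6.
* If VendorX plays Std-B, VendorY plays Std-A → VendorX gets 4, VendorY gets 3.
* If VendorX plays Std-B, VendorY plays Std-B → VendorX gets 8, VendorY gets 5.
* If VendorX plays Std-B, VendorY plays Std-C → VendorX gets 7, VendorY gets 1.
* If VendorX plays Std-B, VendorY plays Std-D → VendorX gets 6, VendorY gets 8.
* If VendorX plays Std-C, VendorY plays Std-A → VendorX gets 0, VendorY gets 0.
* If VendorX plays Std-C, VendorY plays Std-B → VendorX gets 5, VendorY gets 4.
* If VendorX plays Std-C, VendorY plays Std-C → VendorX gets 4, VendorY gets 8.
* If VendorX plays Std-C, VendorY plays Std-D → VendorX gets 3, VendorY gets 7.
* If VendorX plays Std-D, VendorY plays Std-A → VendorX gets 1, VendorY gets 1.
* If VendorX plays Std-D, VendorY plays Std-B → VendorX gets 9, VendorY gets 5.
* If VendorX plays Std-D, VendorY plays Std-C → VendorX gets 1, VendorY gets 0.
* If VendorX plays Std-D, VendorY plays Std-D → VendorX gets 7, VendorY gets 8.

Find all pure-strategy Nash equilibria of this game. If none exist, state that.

The unique pure-strategy Nash equilibrium is (Std-D, Std-D).

VendorX against Std-A: payoffs 3, 4, 0, 1 → best response Std-B.
VendorX against Std-B: payoffs 2, 8, 5, 9 → best response Std-D.
VendorX against Std-C: payoffs 6, 7, 4, 1 → best response Std-B.
VendorX against Std-D: payoffs 0, 6, 3, 7 → best response Std-D.
VendorY against Std-A: payoffs 4, 0, 3, 6 → best response Std-D.
VendorY against Std-B: payoffs 3, 5, 1, 8 → best response Std-D.
VendorY against Std-C: payoffs 0, 4, 8, 7 → best response Std-C.
VendorY against Std-D: payoffs 1, 5, 0, 8 → best response Std-D.
Mutual best responses: (Std-D, Std-D).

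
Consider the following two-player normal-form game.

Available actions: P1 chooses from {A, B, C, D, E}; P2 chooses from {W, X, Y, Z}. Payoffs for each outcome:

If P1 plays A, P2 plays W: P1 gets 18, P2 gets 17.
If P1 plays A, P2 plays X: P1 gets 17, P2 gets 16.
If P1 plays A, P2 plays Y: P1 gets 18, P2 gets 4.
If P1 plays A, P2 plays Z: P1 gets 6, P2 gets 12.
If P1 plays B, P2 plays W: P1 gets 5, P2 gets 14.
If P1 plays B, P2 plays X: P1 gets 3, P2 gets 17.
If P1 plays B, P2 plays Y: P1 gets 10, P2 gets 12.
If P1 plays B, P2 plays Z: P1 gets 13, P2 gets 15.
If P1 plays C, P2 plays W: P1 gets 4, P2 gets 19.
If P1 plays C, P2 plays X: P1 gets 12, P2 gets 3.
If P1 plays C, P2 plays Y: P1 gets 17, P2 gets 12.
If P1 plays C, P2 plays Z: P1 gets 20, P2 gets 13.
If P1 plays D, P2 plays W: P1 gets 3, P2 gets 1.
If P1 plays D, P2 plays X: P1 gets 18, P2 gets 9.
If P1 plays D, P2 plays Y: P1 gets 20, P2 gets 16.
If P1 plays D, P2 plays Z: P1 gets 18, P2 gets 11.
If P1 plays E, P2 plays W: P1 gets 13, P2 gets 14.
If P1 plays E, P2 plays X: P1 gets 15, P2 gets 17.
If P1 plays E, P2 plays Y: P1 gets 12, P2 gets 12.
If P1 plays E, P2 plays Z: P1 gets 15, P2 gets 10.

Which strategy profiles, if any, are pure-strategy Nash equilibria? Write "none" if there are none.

Mark each player's best response to every combination of opponents' strategies; a profile where every player is best-responding is a pure Nash equilibrium.
P1 against W: payoffs 18, 5, 4, 3, 13 → best response A.
P1 against X: payoffs 17, 3, 12, 18, 15 → best response D.
P1 against Y: payoffs 18, 10, 17, 20, 12 → best response D.
P1 against Z: payoffs 6, 13, 20, 18, 15 → best response C.
P2 against A: payoffs 17, 16, 4, 12 → best response W.
P2 against B: payoffs 14, 17, 12, 15 → best response X.
P2 against C: payoffs 19, 3, 12, 13 → best response W.
P2 against D: payoffs 1, 9, 16, 11 → best response Y.
P2 against E: payoffs 14, 17, 12, 10 → best response X.
Mutual best responses: (A, W); (D, Y).

The pure Nash equilibria are (A, W); (D, Y).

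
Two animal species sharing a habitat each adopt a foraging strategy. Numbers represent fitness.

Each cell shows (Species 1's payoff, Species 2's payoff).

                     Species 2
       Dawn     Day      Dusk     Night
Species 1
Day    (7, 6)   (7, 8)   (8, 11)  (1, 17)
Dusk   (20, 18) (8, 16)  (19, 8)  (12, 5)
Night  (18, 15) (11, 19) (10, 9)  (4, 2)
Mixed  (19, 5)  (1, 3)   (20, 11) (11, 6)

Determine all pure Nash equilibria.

(Day, Dawn): Species 1 can switch to Dusk (7 → 20). Not NE.
(Day, Day): Species 1 can switch to Dusk (7 → 8). Not NE.
(Day, Dusk): Species 1 can switch to Dusk (8 → 19). Not NE.
(Day, Night): Species 1 can switch to Dusk (1 → 12). Not NE.
(Dusk, Dawn): Species 1 gets 20, best alternative 19; Species 2 gets 18, best alternative 16. No profitable deviation — NE.
(Dusk, Day): Species 1 can switch to Night (8 → 11). Not NE.
(Dusk, Dusk): Species 1 can switch to Mixed (19 → 20). Not NE.
(Dusk, Night): Species 2 can switch to Dawn (5 → 18). Not NE.
(Night, Dawn): Species 1 can switch to Dusk (18 → 20). Not NE.
(Night, Day): Species 1 gets 11, best alternative 8; Species 2 gets 19, best alternative 15. No profitable deviation — NE.
(Mixed, Dusk): Species 1 gets 20, best alternative 19; Species 2 gets 11, best alternative 6. No profitable deviation — NE.
(The remaining 5 profiles each have a profitable deviation by the same check.)

The pure Nash equilibria are (Dusk, Dawn) and (Night, Day) and (Mixed, Dusk).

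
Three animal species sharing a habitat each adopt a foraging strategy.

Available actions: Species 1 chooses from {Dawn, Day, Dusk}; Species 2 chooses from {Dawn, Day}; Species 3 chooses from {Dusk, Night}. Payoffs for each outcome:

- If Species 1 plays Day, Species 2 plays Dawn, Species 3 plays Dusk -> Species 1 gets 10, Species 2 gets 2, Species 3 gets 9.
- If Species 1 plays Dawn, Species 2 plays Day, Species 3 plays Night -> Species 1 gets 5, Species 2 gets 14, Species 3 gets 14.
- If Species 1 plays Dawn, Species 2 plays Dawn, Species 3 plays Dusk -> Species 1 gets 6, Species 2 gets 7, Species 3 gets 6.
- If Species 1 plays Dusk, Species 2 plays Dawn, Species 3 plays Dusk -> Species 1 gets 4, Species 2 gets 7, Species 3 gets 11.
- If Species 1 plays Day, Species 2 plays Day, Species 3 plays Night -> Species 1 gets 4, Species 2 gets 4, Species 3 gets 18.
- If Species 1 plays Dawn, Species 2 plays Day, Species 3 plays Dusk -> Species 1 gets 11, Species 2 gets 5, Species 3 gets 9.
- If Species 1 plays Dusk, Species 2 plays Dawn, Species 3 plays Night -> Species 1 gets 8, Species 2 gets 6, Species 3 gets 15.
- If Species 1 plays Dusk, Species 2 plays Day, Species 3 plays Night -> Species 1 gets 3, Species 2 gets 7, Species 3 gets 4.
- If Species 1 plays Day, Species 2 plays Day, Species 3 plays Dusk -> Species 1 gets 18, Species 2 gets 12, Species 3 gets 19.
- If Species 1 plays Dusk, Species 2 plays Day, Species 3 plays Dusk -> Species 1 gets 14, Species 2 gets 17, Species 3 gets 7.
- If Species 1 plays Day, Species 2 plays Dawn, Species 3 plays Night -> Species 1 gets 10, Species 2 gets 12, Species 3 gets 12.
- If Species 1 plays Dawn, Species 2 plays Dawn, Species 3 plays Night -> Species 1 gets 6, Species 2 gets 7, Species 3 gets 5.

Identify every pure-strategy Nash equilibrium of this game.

Species 1 against (Dawn, Dusk): payoffs 6, 10, 4 → best response Day.
Species 1 against (Dawn, Night): payoffs 6, 10, 8 → best response Day.
Species 1 against (Day, Dusk): payoffs 11, 18, 14 → best response Day.
Species 1 against (Day, Night): payoffs 5, 4, 3 → best response Dawn.
Species 2 against (Dawn, Dusk): payoffs 7, 5 → best response Dawn.
Species 2 against (Dawn, Night): payoffs 7, 14 → best response Day.
Species 2 against (Day, Dusk): payoffs 2, 12 → best response Day.
Species 2 against (Day, Night): payoffs 12, 4 → best response Dawn.
Species 2 against (Dusk, Dusk): payoffs 7, 17 → best response Day.
Species 2 against (Dusk, Night): payoffs 6, 7 → best response Day.
Species 3 against (Dawn, Dawn): payoffs 6, 5 → best response Dusk.
Species 3 against (Dawn, Day): payoffs 9, 14 → best response Night.
Species 3 against (Day, Dawn): payoffs 9, 12 → best response Night.
Species 3 against (Day, Day): payoffs 19, 18 → best response Dusk.
Species 3 against (Dusk, Dawn): payoffs 11, 15 → best response Night.
Species 3 against (Dusk, Day): payoffs 7, 4 → best response Dusk.
Mutual best responses: (Dawn, Day, Night); (Day, Dawn, Night); (Day, Day, Dusk).

(Dawn, Day, Night), (Day, Dawn, Night), (Day, Day, Dusk)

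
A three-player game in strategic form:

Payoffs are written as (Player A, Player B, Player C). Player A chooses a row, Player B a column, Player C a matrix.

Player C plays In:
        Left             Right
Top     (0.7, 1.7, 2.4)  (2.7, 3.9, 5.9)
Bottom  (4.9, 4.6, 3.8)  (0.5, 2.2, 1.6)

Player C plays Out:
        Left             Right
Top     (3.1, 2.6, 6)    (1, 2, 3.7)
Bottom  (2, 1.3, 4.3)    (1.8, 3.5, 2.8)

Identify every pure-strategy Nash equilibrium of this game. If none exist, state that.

(Top, Left, Out) and (Top, Right, In) and (Bottom, Right, Out)

For each strategy profile, look for a profitable unilateral deviation.
(Top, Left, In): Player A can switch to Bottom (0.7 → 4.9). Not NE.
(Top, Left, Out): Player A gets 3.1, best alternative 2; Player B gets 2.6, best alternative 2; Player C gets 6, best alternative 2.4. No profitable deviation — NE.
(Top, Right, In): Player A gets 2.7, best alternative 0.5; Player B gets 3.9, best alternative 1.7; Player C gets 5.9, best alternative 3.7. No profitable deviation — NE.
(Top, Right, Out): Player A can switch to Bottom (1 → 1.8). Not NE.
(Bottom, Left, In): Player C can switch to Out (3.8 → 4.3). Not NE.
(Bottom, Left, Out): Player A can switch to Top (2 → 3.1). Not NE.
(Bottom, Right, In): Player A can switch to Top (0.5 → 2.7). Not NE.
(Bottom, Right, Out): Player A gets 1.8, best alternative 1; Player B gets 3.5, best alternative 1.3; Player C gets 2.8, best alternative 1.6. No profitable deviation — NE.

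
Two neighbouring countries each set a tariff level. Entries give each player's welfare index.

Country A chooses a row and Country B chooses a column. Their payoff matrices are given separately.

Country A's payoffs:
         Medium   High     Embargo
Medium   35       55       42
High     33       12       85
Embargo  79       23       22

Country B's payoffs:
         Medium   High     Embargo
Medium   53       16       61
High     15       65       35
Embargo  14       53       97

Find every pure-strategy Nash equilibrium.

For each player, find the best response to each opponent profile; mutual best responses are the pure NE.
Country A against Medium: payoffs 35, 33, 79 → best response Embargo.
Country A against High: payoffs 55, 12, 23 → best response Medium.
Country A against Embargo: payoffs 42, 85, 22 → best response High.
Country B against Medium: payoffs 53, 16, 61 → best response Embargo.
Country B against High: payoffs 15, 65, 35 → best response High.
Country B against Embargo: payoffs 14, 53, 97 → best response Embargo.
No profile is a mutual best response for all players.

none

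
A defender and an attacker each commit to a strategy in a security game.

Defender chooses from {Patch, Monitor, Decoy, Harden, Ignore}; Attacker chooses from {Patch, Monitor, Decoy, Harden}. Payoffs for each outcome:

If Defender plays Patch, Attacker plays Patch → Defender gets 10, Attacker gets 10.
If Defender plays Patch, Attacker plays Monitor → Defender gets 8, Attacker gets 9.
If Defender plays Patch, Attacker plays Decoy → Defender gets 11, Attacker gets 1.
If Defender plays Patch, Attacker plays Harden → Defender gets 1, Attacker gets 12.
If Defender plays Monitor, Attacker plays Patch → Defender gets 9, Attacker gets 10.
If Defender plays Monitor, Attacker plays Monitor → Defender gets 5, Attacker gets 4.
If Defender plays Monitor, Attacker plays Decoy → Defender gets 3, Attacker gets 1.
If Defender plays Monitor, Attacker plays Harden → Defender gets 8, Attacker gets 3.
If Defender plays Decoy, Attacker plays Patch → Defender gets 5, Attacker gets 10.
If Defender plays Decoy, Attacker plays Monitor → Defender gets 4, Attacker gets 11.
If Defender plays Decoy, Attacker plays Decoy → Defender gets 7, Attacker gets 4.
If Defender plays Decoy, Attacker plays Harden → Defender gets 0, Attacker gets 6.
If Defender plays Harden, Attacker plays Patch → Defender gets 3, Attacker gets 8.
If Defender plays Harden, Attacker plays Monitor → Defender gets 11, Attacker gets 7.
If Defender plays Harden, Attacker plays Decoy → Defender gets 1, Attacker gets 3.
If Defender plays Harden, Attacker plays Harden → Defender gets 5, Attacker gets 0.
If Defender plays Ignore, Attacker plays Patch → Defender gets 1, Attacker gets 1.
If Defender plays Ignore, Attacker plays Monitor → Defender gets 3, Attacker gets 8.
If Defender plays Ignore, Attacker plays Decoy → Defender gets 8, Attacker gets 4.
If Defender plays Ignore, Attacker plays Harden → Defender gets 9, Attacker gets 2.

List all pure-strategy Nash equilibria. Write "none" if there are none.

No pure-strategy Nash equilibrium.

Mark each player's best response to every combination of opponents' strategies; a profile where every player is best-responding is a pure Nash equilibrium.
Defender against Patch: payoffs 10, 9, 5, 3, 1 → best response Patch.
Defender against Monitor: payoffs 8, 5, 4, 11, 3 → best response Harden.
Defender against Decoy: payoffs 11, 3, 7, 1, 8 → best response Patch.
Defender against Harden: payoffs 1, 8, 0, 5, 9 → best response Ignore.
Attacker against Patch: payoffs 10, 9, 1, 12 → best response Harden.
Attacker against Monitor: payoffs 10, 4, 1, 3 → best response Patch.
Attacker against Decoy: payoffs 10, 11, 4, 6 → best response Monitor.
Attacker against Harden: payoffs 8, 7, 3, 0 → best response Patch.
Attacker against Ignore: payoffs 1, 8, 4, 2 → best response Monitor.
No profile is a mutual best response for all players.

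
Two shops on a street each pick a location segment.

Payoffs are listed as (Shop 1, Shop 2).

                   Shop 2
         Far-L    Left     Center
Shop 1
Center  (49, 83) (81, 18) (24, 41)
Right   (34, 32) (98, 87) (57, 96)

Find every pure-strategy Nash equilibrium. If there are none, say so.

Mark each player's best response to every combination of opponents' strategies; a profile where every player is best-responding is a pure Nash equilibrium.
Shop 1 against Far-L: payoffs 49, 34 → best response Center.
Shop 1 against Left: payoffs 81, 98 → best response Right.
Shop 1 against Center: payoffs 24, 57 → best response Right.
Shop 2 against Center: payoffs 83, 18, 41 → best response Far-L.
Shop 2 against Right: payoffs 32, 87, 96 → best response Center.
Mutual best responses: (Center, Far-L); (Right, Center).

The pure Nash equilibria are (Center, Far-L), (Right, Center).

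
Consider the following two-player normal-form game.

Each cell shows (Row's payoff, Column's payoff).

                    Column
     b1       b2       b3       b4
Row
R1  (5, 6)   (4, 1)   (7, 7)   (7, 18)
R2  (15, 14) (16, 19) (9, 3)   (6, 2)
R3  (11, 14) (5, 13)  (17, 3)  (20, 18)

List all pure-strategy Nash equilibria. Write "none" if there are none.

(R1, b1): Row can switch to R2 (5 → 15). Not NE.
(R1, b2): Row can switch to R2 (4 → 16). Not NE.
(R1, b3): Row can switch to R2 (7 → 9). Not NE.
(R1, b4): Row can switch to R3 (7 → 20). Not NE.
(R2, b1): Column can switch to b2 (14 → 19). Not NE.
(R2, b2): Row gets 16, best alternative 5; Column gets 19, best alternative 14. No profitable deviation — NE.
(R2, b3): Row can switch to R3 (9 → 17). Not NE.
(R2, b4): Row can switch to R1 (6 → 7). Not NE.
(R3, b1): Row can switch to R2 (11 → 15). Not NE.
(R3, b2): Row can switch to R2 (5 → 16). Not NE.
(R3, b3): Column can switch to b1 (3 → 14). Not NE.
(R3, b4): Row gets 20, best alternative 7; Column gets 18, best alternative 14. No profitable deviation — NE.

Pure-strategy Nash equilibria: (R2, b2); (R3, b4)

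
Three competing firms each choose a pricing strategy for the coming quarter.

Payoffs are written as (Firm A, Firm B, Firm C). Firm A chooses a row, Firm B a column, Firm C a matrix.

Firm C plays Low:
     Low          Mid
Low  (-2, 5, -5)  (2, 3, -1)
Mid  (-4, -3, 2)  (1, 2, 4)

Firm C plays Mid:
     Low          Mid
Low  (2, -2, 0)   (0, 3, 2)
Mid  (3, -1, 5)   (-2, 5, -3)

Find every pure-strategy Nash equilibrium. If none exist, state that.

The unique pure-strategy Nash equilibrium is (Low, Mid, Mid).

For each strategy profile, look for a profitable unilateral deviation.
(Low, Low, Low): Firm C can switch to Mid (-5 → 0). Not NE.
(Low, Low, Mid): Firm A can switch to Mid (2 → 3). Not NE.
(Low, Mid, Low): Firm B can switch to Low (3 → 5). Not NE.
(Low, Mid, Mid): Firm A gets 0, best alternative -2; Firm B gets 3, best alternative -2; Firm C gets 2, best alternative -1. No profitable deviation — NE.
(Mid, Low, Low): Firm A can switch to Low (-4 → -2). Not NE.
(Mid, Low, Mid): Firm B can switch to Mid (-1 → 5). Not NE.
(Mid, Mid, Low): Firm A can switch to Low (1 → 2). Not NE.
(Mid, Mid, Mid): Firm A can switch to Low (-2 → 0). Not NE.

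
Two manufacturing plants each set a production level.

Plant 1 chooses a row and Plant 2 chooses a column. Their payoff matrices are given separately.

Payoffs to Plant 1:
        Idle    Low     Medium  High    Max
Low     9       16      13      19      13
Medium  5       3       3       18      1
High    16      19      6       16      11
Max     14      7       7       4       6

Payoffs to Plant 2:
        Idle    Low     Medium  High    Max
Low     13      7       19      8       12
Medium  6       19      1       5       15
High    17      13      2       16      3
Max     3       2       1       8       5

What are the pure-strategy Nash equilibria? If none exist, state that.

Pure-strategy Nash equilibria: (Low, Medium) and (High, Idle)

For each player, find the best response to each opponent profile; mutual best responses are the pure NE.
Plant 1 against Idle: payoffs 9, 5, 16, 14 → best response High.
Plant 1 against Low: payoffs 16, 3, 19, 7 → best response High.
Plant 1 against Medium: payoffs 13, 3, 6, 7 → best response Low.
Plant 1 against High: payoffs 19, 18, 16, 4 → best response Low.
Plant 1 against Max: payoffs 13, 1, 11, 6 → best response Low.
Plant 2 against Low: payoffs 13, 7, 19, 8, 12 → best response Medium.
Plant 2 against Medium: payoffs 6, 19, 1, 5, 15 → best response Low.
Plant 2 against High: payoffs 17, 13, 2, 16, 3 → best response Idle.
Plant 2 against Max: payoffs 3, 2, 1, 8, 5 → best response High.
Mutual best responses: (Low, Medium); (High, Idle).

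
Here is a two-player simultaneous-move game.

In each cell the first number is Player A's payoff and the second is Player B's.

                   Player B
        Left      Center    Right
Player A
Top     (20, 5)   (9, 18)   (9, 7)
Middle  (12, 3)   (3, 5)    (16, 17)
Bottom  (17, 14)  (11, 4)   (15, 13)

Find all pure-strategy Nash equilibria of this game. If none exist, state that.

Check each profile: it is a Nash equilibrium iff no player can strictly gain by switching unilaterally.
(Top, Left): Player B can switch to Center (5 → 18). Not NE.
(Top, Center): Player A can switch to Bottom (9 → 11). Not NE.
(Top, Right): Player A can switch to Middle (9 → 16). Not NE.
(Middle, Left): Player A can switch to Top (12 → 20). Not NE.
(Middle, Center): Player A can switch to Top (3 → 9). Not NE.
(Middle, Right): Player A gets 16, best alternative 15; Player B gets 17, best alternative 5. No profitable deviation — NE.
(Bottom, Left): Player A can switch to Top (17 → 20). Not NE.
(The remaining 2 profiles each have a profitable deviation by the same check.)

(Middle, Right)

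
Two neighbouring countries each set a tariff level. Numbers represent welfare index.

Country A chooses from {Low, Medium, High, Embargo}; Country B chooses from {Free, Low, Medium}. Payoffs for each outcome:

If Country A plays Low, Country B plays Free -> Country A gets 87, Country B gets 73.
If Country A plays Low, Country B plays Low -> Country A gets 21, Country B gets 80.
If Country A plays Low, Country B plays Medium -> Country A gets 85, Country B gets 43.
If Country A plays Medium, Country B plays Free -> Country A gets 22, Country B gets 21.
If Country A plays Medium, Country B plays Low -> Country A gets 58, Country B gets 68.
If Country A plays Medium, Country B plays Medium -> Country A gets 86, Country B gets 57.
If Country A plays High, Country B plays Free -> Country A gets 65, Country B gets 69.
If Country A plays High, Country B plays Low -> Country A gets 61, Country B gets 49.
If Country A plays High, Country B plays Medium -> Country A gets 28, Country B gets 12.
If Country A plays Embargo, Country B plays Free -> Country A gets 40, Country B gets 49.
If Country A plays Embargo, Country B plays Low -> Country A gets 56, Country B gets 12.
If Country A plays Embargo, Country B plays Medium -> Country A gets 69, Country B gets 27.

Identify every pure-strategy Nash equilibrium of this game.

There is no pure-strategy Nash equilibrium.

(Low, Free): Country B can switch to Low (73 → 80). Not NE.
(Low, Low): Country A can switch to Medium (21 → 58). Not NE.
(Low, Medium): Country A can switch to Medium (85 → 86). Not NE.
(Medium, Free): Country A can switch to Low (22 → 87). Not NE.
(Medium, Low): Country A can switch to High (58 → 61). Not NE.
(Medium, Medium): Country B can switch to Low (57 → 68). Not NE.
(High, Free): Country A can switch to Low (65 → 87). Not NE.
(High, Low): Country B can switch to Free (49 → 69). Not NE.
(High, Medium): Country A can switch to Low (28 → 85). Not NE.
(Embargo, Free): Country A can switch to Low (40 → 87). Not NE.
(The remaining 2 profiles each have a profitable deviation by the same check.)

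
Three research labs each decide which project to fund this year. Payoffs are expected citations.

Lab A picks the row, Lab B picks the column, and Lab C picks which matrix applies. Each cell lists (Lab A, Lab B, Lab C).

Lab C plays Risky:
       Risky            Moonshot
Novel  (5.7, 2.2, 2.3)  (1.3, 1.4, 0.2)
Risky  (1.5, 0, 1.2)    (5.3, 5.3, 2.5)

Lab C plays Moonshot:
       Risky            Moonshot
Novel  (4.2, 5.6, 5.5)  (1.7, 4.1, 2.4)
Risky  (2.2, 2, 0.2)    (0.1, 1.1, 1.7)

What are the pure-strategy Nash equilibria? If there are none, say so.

(Novel, Risky, Moonshot), (Risky, Moonshot, Risky)

Mark each player's best response to every combination of opponents' strategies; a profile where every player is best-responding is a pure Nash equilibrium.
Lab A against (Risky, Risky): payoffs 5.7, 1.5 → best response Novel.
Lab A against (Risky, Moonshot): payoffs 4.2, 2.2 → best response Novel.
Lab A against (Moonshot, Risky): payoffs 1.3, 5.3 → best response Risky.
Lab A against (Moonshot, Moonshot): payoffs 1.7, 0.1 → best response Novel.
Lab B against (Novel, Risky): payoffs 2.2, 1.4 → best response Risky.
Lab B against (Novel, Moonshot): payoffs 5.6, 4.1 → best response Risky.
Lab B against (Risky, Risky): payoffs 0, 5.3 → best response Moonshot.
Lab B against (Risky, Moonshot): payoffs 2, 1.1 → best response Risky.
Lab C against (Novel, Risky): payoffs 2.3, 5.5 → best response Moonshot.
Lab C against (Novel, Moonshot): payoffs 0.2, 2.4 → best response Moonshot.
Lab C against (Risky, Risky): payoffs 1.2, 0.2 → best response Risky.
Lab C against (Risky, Moonshot): payoffs 2.5, 1.7 → best response Risky.
Mutual best responses: (Novel, Risky, Moonshot); (Risky, Moonshot, Risky).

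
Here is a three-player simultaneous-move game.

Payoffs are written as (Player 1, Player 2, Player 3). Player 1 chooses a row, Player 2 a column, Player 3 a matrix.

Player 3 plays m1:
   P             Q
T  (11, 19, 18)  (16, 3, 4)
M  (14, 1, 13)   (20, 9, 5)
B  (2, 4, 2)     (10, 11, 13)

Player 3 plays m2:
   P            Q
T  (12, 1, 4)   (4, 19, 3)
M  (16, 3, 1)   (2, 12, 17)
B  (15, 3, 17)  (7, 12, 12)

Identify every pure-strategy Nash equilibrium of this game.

(T, P, m1): Player 1 can switch to M (11 → 14). Not NE.
(T, P, m2): Player 1 can switch to M (12 → 16). Not NE.
(T, Q, m1): Player 1 can switch to M (16 → 20). Not NE.
(T, Q, m2): Player 1 can switch to B (4 → 7). Not NE.
(M, P, m1): Player 2 can switch to Q (1 → 9). Not NE.
(M, P, m2): Player 2 can switch to Q (3 → 12). Not NE.
(M, Q, m1): Player 3 can switch to m2 (5 → 17). Not NE.
(M, Q, m2): Player 1 can switch to T (2 → 4). Not NE.
(The remaining 4 profiles each have a profitable deviation by the same check.)

No pure-strategy Nash equilibrium.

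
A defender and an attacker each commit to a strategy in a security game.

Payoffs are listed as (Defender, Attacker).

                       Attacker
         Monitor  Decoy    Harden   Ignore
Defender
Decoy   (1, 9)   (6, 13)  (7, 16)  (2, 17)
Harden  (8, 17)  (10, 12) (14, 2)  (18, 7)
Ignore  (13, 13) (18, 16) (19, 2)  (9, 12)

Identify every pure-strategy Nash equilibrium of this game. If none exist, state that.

(Ignore, Decoy)

For each player, find the best response to each opponent profile; mutual best responses are the pure NE.
Defender against Monitor: payoffs 1, 8, 13 → best response Ignore.
Defender against Decoy: payoffs 6, 10, 18 → best response Ignore.
Defender against Harden: payoffs 7, 14, 19 → best response Ignore.
Defender against Ignore: payoffs 2, 18, 9 → best response Harden.
Attacker against Decoy: payoffs 9, 13, 16, 17 → best response Ignore.
Attacker against Harden: payoffs 17, 12, 2, 7 → best response Monitor.
Attacker against Ignore: payoffs 13, 16, 2, 12 → best response Decoy.
Mutual best responses: (Ignore, Decoy).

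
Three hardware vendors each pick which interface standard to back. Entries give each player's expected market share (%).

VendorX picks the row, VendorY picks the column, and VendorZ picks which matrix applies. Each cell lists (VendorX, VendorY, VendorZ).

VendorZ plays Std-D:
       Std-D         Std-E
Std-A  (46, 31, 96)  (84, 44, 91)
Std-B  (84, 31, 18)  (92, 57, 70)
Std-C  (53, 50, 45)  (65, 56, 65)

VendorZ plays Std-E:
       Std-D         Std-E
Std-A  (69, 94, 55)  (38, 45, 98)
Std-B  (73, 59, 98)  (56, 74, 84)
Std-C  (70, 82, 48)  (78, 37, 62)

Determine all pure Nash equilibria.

This game has no pure Nash equilibrium.

(Std-A, Std-D, Std-D): VendorX can switch to Std-B (46 → 84). Not NE.
(Std-A, Std-D, Std-E): VendorX can switch to Std-B (69 → 73). Not NE.
(Std-A, Std-E, Std-D): VendorX can switch to Std-B (84 → 92). Not NE.
(Std-A, Std-E, Std-E): VendorX can switch to Std-B (38 → 56). Not NE.
(Std-B, Std-D, Std-D): VendorY can switch to Std-E (31 → 57). Not NE.
(Std-B, Std-D, Std-E): VendorY can switch to Std-E (59 → 74). Not NE.
(Std-B, Std-E, Std-D): VendorZ can switch to Std-E (70 → 84). Not NE.
(Std-B, Std-E, Std-E): VendorX can switch to Std-C (56 → 78). Not NE.
(Std-C, Std-D, Std-D): VendorX can switch to Std-B (53 → 84). Not NE.
(Std-C, Std-D, Std-E): VendorX can switch to Std-B (70 → 73). Not NE.
(Std-C, Std-E, Std-D): VendorX can switch to Std-A (65 → 84). Not NE.
(Std-C, Std-E, Std-E): VendorY can switch to Std-D (37 → 82). Not NE.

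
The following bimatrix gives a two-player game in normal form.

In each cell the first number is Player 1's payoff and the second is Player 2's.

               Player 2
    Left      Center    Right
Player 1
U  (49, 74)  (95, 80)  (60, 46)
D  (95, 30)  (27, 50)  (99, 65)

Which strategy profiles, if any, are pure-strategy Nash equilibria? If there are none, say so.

Pure-strategy Nash equilibria: (U, Center) and (D, Right)

Check each profile: it is a Nash equilibrium iff no player can strictly gain by switching unilaterally.
(U, Left): Player 1 can switch to D (49 → 95). Not NE.
(U, Center): Player 1 gets 95, best alternative 27; Player 2 gets 80, best alternative 74. No profitable deviation — NE.
(U, Right): Player 1 can switch to D (60 → 99). Not NE.
(D, Left): Player 2 can switch to Center (30 → 50). Not NE.
(D, Center): Player 1 can switch to U (27 → 95). Not NE.
(D, Right): Player 1 gets 99, best alternative 60; Player 2 gets 65, best alternative 50. No profitable deviation — NE.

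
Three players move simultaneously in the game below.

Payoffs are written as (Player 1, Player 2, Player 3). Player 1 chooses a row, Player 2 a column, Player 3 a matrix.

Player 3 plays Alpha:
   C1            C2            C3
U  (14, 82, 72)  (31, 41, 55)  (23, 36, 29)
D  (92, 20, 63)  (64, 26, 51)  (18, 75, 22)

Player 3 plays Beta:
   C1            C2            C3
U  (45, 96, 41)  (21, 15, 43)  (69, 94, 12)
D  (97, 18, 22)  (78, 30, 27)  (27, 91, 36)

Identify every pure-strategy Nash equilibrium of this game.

Check each profile: it is a Nash equilibrium iff no player can strictly gain by switching unilaterally.
(U, C1, Alpha): Player 1 can switch to D (14 → 92). Not NE.
(U, C1, Beta): Player 1 can switch to D (45 → 97). Not NE.
(U, C2, Alpha): Player 1 can switch to D (31 → 64). Not NE.
(U, C2, Beta): Player 1 can switch to D (21 → 78). Not NE.
(U, C3, Alpha): Player 2 can switch to C1 (36 → 82). Not NE.
(U, C3, Beta): Player 2 can switch to C1 (94 → 96). Not NE.
(D, C1, Alpha): Player 2 can switch to C2 (20 → 26). Not NE.
(D, C1, Beta): Player 2 can switch to C2 (18 → 30). Not NE.
(The remaining 4 profiles each have a profitable deviation by the same check.)

none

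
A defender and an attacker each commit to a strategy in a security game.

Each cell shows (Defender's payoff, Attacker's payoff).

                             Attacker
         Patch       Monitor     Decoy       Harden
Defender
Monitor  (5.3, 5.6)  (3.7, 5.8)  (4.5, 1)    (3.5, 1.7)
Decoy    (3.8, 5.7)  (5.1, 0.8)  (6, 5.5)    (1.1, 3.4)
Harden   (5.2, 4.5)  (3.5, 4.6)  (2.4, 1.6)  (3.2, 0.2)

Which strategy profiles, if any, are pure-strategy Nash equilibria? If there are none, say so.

For each player, find the best response to each opponent profile; mutual best responses are the pure NE.
Defender against Patch: payoffs 5.3, 3.8, 5.2 → best response Monitor.
Defender against Monitor: payoffs 3.7, 5.1, 3.5 → best response Decoy.
Defender against Decoy: payoffs 4.5, 6, 2.4 → best response Decoy.
Defender against Harden: payoffs 3.5, 1.1, 3.2 → best response Monitor.
Attacker against Monitor: payoffs 5.6, 5.8, 1, 1.7 → best response Monitor.
Attacker against Decoy: payoffs 5.7, 0.8, 5.5, 3.4 → best response Patch.
Attacker against Harden: payoffs 4.5, 4.6, 1.6, 0.2 → best response Monitor.
No profile is a mutual best response for all players.

No pure-strategy Nash equilibrium.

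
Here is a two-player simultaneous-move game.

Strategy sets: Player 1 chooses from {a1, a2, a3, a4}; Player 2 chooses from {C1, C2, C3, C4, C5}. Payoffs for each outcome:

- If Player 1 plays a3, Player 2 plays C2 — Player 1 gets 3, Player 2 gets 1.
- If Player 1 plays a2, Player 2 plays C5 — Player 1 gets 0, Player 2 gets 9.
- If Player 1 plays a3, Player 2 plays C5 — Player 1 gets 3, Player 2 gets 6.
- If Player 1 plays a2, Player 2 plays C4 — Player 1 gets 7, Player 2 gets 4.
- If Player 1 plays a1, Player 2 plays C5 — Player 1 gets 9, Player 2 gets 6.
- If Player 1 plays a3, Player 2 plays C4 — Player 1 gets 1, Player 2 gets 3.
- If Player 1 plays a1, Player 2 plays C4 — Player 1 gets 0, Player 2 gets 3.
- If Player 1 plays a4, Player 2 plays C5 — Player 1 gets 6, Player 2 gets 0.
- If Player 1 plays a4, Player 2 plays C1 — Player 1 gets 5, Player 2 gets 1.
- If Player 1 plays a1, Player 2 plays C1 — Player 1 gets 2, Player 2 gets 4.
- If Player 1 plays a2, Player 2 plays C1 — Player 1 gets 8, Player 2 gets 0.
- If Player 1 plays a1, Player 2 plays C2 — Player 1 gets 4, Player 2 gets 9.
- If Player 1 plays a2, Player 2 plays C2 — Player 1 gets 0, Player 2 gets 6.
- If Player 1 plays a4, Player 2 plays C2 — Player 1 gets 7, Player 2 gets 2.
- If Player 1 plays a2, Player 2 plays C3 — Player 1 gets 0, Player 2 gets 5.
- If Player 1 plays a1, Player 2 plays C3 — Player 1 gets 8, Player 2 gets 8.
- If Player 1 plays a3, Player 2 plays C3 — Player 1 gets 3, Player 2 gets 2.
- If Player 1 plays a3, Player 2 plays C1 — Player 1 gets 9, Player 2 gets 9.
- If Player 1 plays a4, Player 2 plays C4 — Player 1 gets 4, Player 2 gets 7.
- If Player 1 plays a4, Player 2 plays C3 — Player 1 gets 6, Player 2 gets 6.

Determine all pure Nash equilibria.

The unique pure-strategy Nash equilibrium is (a3, C1).

Player 1 against C1: payoffs 2, 8, 9, 5 → best response a3.
Player 1 against C2: payoffs 4, 0, 3, 7 → best response a4.
Player 1 against C3: payoffs 8, 0, 3, 6 → best response a1.
Player 1 against C4: payoffs 0, 7, 1, 4 → best response a2.
Player 1 against C5: payoffs 9, 0, 3, 6 → best response a1.
Player 2 against a1: payoffs 4, 9, 8, 3, 6 → best response C2.
Player 2 against a2: payoffs 0, 6, 5, 4, 9 → best response C5.
Player 2 against a3: payoffs 9, 1, 2, 3, 6 → best response C1.
Player 2 against a4: payoffs 1, 2, 6, 7, 0 → best response C4.
Mutual best responses: (a3, C1).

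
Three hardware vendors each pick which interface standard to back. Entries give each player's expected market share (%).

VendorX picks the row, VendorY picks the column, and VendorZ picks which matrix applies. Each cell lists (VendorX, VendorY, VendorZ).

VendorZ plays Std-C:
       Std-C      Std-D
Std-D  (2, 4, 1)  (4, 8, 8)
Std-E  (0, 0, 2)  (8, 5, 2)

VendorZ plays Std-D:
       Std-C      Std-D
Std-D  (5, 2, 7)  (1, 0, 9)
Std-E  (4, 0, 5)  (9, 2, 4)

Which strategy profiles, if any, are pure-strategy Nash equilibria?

The pure Nash equilibria are (Std-D, Std-C, Std-D), (Std-E, Std-D, Std-D).

For each strategy profile, look for a profitable unilateral deviation.
(Std-D, Std-C, Std-C): VendorY can switch to Std-D (4 → 8). Not NE.
(Std-D, Std-C, Std-D): VendorX gets 5, best alternative 4; VendorY gets 2, best alternative 0; VendorZ gets 7, best alternative 1. No profitable deviation — NE.
(Std-D, Std-D, Std-C): VendorX can switch to Std-E (4 → 8). Not NE.
(Std-D, Std-D, Std-D): VendorX can switch to Std-E (1 → 9). Not NE.
(Std-E, Std-C, Std-C): VendorX can switch to Std-D (0 → 2). Not NE.
(Std-E, Std-C, Std-D): VendorX can switch to Std-D (4 → 5). Not NE.
(Std-E, Std-D, Std-C): VendorZ can switch to Std-D (2 → 4). Not NE.
(Std-E, Std-D, Std-D): VendorX gets 9, best alternative 1; VendorY gets 2, best alternative 0; VendorZ gets 4, best alternative 2. No profitable deviation — NE.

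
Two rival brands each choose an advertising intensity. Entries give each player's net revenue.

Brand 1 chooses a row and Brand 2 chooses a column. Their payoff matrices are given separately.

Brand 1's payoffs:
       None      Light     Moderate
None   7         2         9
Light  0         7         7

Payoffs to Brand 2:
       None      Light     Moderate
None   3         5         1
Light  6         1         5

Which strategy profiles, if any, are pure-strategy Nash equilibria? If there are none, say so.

There is no pure-strategy Nash equilibrium.

(None, None): Brand 2 can switch to Light (3 → 5). Not NE.
(None, Light): Brand 1 can switch to Light (2 → 7). Not NE.
(None, Moderate): Brand 2 can switch to None (1 → 3). Not NE.
(Light, None): Brand 1 can switch to None (0 → 7). Not NE.
(Light, Light): Brand 2 can switch to None (1 → 6). Not NE.
(Light, Moderate): Brand 1 can switch to None (7 → 9). Not NE.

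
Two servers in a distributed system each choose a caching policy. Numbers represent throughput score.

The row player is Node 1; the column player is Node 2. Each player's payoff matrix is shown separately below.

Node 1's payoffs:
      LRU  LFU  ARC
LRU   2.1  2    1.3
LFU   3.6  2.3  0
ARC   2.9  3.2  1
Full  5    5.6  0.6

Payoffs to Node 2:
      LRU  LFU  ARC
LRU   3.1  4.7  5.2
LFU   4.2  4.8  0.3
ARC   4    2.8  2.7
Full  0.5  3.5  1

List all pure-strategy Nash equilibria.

For each strategy profile, look for a profitable unilateral deviation.
(LRU, LRU): Node 1 can switch to LFU (2.1 → 3.6). Not NE.
(LRU, LFU): Node 1 can switch to LFU (2 → 2.3). Not NE.
(LRU, ARC): Node 1 gets 1.3, best alternative 1; Node 2 gets 5.2, best alternative 4.7. No profitable deviation — NE.
(LFU, LRU): Node 1 can switch to Full (3.6 → 5). Not NE.
(LFU, LFU): Node 1 can switch to ARC (2.3 → 3.2). Not NE.
(LFU, ARC): Node 1 can switch to LRU (0 → 1.3). Not NE.
(ARC, LRU): Node 1 can switch to LFU (2.9 → 3.6). Not NE.
(ARC, LFU): Node 1 can switch to Full (3.2 → 5.6). Not NE.
(ARC, ARC): Node 1 can switch to LRU (1 → 1.3). Not NE.
(Full, LRU): Node 2 can switch to LFU (0.5 → 3.5). Not NE.
(Full, LFU): Node 1 gets 5.6, best alternative 3.2; Node 2 gets 3.5, best alternative 1. No profitable deviation — NE.
(Full, ARC): Node 1 can switch to LRU (0.6 → 1.3). Not NE.

Pure-strategy Nash equilibria: (LRU, ARC) and (Full, LFU)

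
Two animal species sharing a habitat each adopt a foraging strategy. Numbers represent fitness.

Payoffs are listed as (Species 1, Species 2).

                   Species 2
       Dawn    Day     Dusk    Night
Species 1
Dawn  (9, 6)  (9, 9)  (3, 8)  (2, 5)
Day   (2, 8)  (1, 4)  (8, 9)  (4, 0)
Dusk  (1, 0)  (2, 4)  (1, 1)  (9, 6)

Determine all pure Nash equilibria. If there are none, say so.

Species 1 against Dawn: payoffs 9, 2, 1 → best response Dawn.
Species 1 against Day: payoffs 9, 1, 2 → best response Dawn.
Species 1 against Dusk: payoffs 3, 8, 1 → best response Day.
Species 1 against Night: payoffs 2, 4, 9 → best response Dusk.
Species 2 against Dawn: payoffs 6, 9, 8, 5 → best response Day.
Species 2 against Day: payoffs 8, 4, 9, 0 → best response Dusk.
Species 2 against Dusk: payoffs 0, 4, 1, 6 → best response Night.
Mutual best responses: (Dawn, Day); (Day, Dusk); (Dusk, Night).

Pure-strategy Nash equilibria: (Dawn, Day) and (Day, Dusk) and (Dusk, Night)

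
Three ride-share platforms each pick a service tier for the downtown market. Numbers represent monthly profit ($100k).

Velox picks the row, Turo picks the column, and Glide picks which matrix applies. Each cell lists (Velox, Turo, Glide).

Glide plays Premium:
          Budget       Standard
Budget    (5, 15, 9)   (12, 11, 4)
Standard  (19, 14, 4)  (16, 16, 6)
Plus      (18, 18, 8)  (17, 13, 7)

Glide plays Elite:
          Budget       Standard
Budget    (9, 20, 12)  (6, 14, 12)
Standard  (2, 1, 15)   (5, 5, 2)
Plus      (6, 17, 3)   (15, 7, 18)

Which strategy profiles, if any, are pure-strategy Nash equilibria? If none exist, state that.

(Budget, Budget, Elite)

Velox against (Budget, Premium): payoffs 5, 19, 18 → best response Standard.
Velox against (Budget, Elite): payoffs 9, 2, 6 → best response Budget.
Velox against (Standard, Premium): payoffs 12, 16, 17 → best response Plus.
Velox against (Standard, Elite): payoffs 6, 5, 15 → best response Plus.
Turo against (Budget, Premium): payoffs 15, 11 → best response Budget.
Turo against (Budget, Elite): payoffs 20, 14 → best response Budget.
Turo against (Standard, Premium): payoffs 14, 16 → best response Standard.
Turo against (Standard, Elite): payoffs 1, 5 → best response Standard.
Turo against (Plus, Premium): payoffs 18, 13 → best response Budget.
Turo against (Plus, Elite): payoffs 17, 7 → best response Budget.
Glide against (Budget, Budget): payoffs 9, 12 → best response Elite.
Glide against (Budget, Standard): payoffs 4, 12 → best response Elite.
Glide against (Standard, Budget): payoffs 4, 15 → best response Elite.
Glide against (Standard, Standard): payoffs 6, 2 → best response Premium.
Glide against (Plus, Budget): payoffs 8, 3 → best response Premium.
Glide against (Plus, Standard): payoffs 7, 18 → best response Elite.
Mutual best responses: (Budget, Budget, Elite).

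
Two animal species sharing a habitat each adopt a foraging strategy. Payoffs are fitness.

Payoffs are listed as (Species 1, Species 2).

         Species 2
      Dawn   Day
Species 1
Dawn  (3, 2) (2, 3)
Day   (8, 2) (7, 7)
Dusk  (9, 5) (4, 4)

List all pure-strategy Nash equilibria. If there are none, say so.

For each player, find the best response to each opponent profile; mutual best responses are the pure NE.
Species 1 against Dawn: payoffs 3, 8, 9 → best response Dusk.
Species 1 against Day: payoffs 2, 7, 4 → best response Day.
Species 2 against Dawn: payoffs 2, 3 → best response Day.
Species 2 against Day: payoffs 2, 7 → best response Day.
Species 2 against Dusk: payoffs 5, 4 → best response Dawn.
Mutual best responses: (Day, Day); (Dusk, Dawn).

(Day, Day), (Dusk, Dawn)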